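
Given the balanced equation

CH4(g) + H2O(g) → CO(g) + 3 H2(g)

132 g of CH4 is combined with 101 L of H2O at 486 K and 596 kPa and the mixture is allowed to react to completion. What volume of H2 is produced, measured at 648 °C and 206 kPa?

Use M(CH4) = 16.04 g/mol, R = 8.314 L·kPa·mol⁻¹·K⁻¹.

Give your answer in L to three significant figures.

n(CH4) = 132 / 16.04 = 8.229 mol
n(H2O) = PV/RT = (596 × 101) / (8.314 × 486) = 14.90 mol
For 8.229 mol CH4, stoichiometry requires (1/1) × 8.229 = 8.229 mol H2O; 14.90 mol is available, so CH4 is limiting.
n(H2) = (3/1) × 8.229 = 24.69 mol
V(H2) = nRT/P = 24.69 × 8.314 × 921.15 / 206 = 917.9 L

918 L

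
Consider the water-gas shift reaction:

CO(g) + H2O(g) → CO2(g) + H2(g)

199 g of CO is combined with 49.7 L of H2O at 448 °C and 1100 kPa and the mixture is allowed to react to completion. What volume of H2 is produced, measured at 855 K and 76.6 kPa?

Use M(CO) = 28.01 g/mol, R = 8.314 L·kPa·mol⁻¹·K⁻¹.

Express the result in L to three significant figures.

659 L

n(CO) = 199 / 28.01 = 7.105 mol
n(H2O) = PV/RT = (1100 × 49.7) / (8.314 × 721.15) = 9.118 mol
For 7.105 mol CO, stoichiometry requires (1/1) × 7.105 = 7.105 mol H2O; 9.118 mol is available, so CO is limiting.
n(H2) = (1/1) × 7.105 = 7.105 mol
V(H2) = nRT/P = 7.105 × 8.314 × 855 / 76.6 = 659.3 L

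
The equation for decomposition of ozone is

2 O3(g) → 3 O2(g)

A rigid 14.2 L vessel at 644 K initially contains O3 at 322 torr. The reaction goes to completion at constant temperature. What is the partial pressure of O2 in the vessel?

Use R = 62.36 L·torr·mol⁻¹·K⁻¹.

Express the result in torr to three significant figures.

483 torr

n(O3)₀ = PV/RT = (322 × 14.2) / (62.36 × 644) = 0.1139 mol
n(O2) = (3/2) × 0.1139 = 0.1709 mol
P(O2) = nRT/V = 0.1709 × 62.36 × 644 / 14.2 = 483.3 torr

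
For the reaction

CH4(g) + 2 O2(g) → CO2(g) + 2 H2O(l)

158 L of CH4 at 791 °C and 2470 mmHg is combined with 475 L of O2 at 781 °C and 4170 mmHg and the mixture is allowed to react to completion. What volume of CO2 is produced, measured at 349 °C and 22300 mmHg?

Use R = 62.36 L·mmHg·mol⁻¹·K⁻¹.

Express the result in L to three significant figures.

n(CH4) = PV/RT = (2470 × 158) / (62.36 × 1064.15) = 5.881 mol
n(O2) = PV/RT = (4170 × 475) / (62.36 × 1054.15) = 30.13 mol
For 5.881 mol CH4, stoichiometry requires (2/1) × 5.881 = 11.76 mol O2; 30.13 mol is available, so CH4 is limiting.
n(CO2) = (1/1) × 5.881 = 5.881 mol
V(CO2) = nRT/P = 5.881 × 62.36 × 622.15 / 22300 = 10.23 L

10.2 L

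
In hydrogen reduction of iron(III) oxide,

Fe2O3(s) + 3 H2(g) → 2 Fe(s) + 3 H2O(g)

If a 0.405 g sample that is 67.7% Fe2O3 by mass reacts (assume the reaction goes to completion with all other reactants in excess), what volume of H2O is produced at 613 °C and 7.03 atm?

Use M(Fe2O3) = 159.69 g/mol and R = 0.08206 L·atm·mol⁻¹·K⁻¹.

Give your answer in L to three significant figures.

0.0533 L

mass of Fe2O3 = 0.405 × 67.7/100 = 0.2742 g
n(Fe2O3) = 0.2742 / 159.69 = 0.001717 mol
n(H2O) = (3/1) × 0.001717 = 0.005151 mol
V = nRT/P = 0.005151 × 0.08206 × 886.15 / 7.03 = 0.05328 L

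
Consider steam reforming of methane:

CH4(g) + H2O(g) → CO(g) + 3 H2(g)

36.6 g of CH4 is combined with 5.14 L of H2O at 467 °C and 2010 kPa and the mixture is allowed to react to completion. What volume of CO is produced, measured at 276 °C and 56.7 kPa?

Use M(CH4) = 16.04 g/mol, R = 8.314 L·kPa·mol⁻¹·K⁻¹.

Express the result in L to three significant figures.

135 L

n(CH4) = 36.6 / 16.04 = 2.282 mol
n(H2O) = PV/RT = (2010 × 5.14) / (8.314 × 740.15) = 1.679 mol
For 2.282 mol CH4, stoichiometry requires (1/1) × 2.282 = 2.282 mol H2O; 1.679 mol is available, so H2O is limiting.
n(CO) = (1/1) × 1.679 = 1.679 mol
V(CO) = nRT/P = 1.679 × 8.314 × 549.15 / 56.7 = 135.2 L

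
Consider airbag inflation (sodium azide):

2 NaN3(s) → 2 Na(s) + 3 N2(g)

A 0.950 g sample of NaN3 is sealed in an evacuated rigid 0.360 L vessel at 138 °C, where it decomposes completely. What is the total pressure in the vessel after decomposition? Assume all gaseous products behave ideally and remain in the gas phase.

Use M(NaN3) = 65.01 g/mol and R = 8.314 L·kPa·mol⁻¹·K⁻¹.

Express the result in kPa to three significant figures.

n(NaN3) = 0.950 / 65.01 = 0.01461 mol
n(gas produced) = (3/2) × 0.01461 = 0.02192 mol
P = nRT/V = 0.02192 × 8.314 × 411.15 / 0.360 = 208.1 kPa

208 kPa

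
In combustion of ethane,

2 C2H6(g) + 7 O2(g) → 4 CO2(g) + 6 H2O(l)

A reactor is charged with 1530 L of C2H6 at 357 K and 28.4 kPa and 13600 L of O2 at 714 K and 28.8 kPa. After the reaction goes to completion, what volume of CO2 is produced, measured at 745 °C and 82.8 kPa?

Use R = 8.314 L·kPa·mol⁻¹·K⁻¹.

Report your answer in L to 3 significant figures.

2990 L

n(C2H6) = PV/RT = (28.4 × 1530) / (8.314 × 357) = 14.64 mol
n(O2) = PV/RT = (28.8 × 13600) / (8.314 × 714) = 65.98 mol
For 14.64 mol C2H6, stoichiometry requires (7/2) × 14.64 = 51.24 mol O2; 65.98 mol is available, so C2H6 is limiting.
n(CO2) = (4/2) × 14.64 = 29.28 mol
V(CO2) = nRT/P = 29.28 × 8.314 × 1018.15 / 82.8 = 2993 L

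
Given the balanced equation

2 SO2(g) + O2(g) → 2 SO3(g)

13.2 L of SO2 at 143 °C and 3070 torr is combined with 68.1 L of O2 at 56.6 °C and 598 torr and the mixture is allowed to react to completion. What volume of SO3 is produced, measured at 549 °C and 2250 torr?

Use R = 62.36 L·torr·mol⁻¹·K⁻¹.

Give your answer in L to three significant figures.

n(SO2) = PV/RT = (3070 × 13.2) / (62.36 × 416.15) = 1.562 mol
n(O2) = PV/RT = (598 × 68.1) / (62.36 × 329.75) = 1.980 mol
For 1.562 mol SO2, stoichiometry requires (1/2) × 1.562 = 0.7810 mol O2; 1.980 mol is available, so SO2 is limiting.
n(SO3) = (2/2) × 1.562 = 1.562 mol
V(SO3) = nRT/P = 1.562 × 62.36 × 822.15 / 2250 = 35.59 L

35.6 L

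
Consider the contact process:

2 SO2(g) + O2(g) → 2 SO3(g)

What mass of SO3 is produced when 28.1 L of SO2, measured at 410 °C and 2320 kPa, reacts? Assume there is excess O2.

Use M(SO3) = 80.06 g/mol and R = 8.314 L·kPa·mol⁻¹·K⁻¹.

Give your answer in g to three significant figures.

n(SO2) = PV/RT = (2320 × 28.1) / (8.314 × 683.15) = 11.48 mol
n(SO3) = (2/2) × 11.48 = 11.48 mol
m(SO3) = 11.48 × 80.06 = 919.1 g

919 g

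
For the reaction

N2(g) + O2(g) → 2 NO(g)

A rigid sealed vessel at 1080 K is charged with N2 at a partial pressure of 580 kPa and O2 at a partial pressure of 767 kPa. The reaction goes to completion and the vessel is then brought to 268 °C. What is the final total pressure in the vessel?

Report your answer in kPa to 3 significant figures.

At constant V, partial pressures at 1080 K are proportional to moles, so apply stoichiometry directly to pressures.
P(O2) required for 580 kPa of N2 = (1/1) × 580 = 580.0 kPa; available 767 kPa, so N2 is limiting.
P(O2) remaining = 767 − (1/1) × 580 = 187.0 kPa
P(gaseous products) = (2)/1 × 580 = 1160 kPa
P_total at 1080 K = 187.0 + 1160 = 1347 kPa
Scaling to 268 °C: P = 1347 × 541.15/1080 = 674.9 kPa

675 kPa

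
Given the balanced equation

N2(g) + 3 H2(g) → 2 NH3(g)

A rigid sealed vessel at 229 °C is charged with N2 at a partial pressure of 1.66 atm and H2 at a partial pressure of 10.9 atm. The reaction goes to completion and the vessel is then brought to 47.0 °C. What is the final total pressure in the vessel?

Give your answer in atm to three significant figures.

With V and T fixed, P_i ∝ n_i, so the mole ratios apply directly to partial pressures at 229 °C.
P(H2) required for 1.66 atm of N2 = (3/1) × 1.66 = 4.980 atm; available 10.9 atm, so N2 is limiting.
P(H2) remaining = 10.9 − (3/1) × 1.66 = 5.920 atm
P(gaseous products) = (2)/1 × 1.66 = 3.320 atm
P_total at 229 °C = 5.920 + 3.320 = 9.240 atm
Scaling to 47.0 °C: P = 9.240 × 320.15/502.15 = 5.891 atm

5.89 atm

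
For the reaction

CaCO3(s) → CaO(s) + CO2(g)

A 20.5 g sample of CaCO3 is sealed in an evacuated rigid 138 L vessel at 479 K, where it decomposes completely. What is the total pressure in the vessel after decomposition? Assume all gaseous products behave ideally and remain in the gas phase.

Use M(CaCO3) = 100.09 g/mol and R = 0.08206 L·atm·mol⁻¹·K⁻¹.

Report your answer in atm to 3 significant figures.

0.0583 atm

n(CaCO3) = 20.5 / 100.09 = 0.2048 mol
n(gas produced) = (1/1) × 0.2048 = 0.2048 mol
P = nRT/V = 0.2048 × 0.08206 × 479 / 138 = 0.05833 atm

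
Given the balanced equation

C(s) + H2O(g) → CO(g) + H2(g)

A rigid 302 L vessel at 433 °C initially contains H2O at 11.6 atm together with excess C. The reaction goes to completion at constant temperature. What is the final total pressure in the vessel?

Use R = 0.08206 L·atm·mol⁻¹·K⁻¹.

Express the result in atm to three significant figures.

23.2 atm

Rigid vessel, constant T ⇒ P scales with total gas moles (1 → 2).
P_final = (2/1) × 11.6 = 23.20 atm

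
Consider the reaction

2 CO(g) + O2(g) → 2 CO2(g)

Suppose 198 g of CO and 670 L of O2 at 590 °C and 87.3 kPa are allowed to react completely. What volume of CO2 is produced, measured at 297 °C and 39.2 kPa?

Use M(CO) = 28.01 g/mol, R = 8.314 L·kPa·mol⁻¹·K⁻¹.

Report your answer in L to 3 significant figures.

855 L

n(CO) = 198 / 28.01 = 7.069 mol
n(O2) = PV/RT = (87.3 × 670) / (8.314 × 863.15) = 8.151 mol
For 7.069 mol CO, stoichiometry requires (1/2) × 7.069 = 3.534 mol O2; 8.151 mol is available, so CO is limiting.
n(CO2) = (2/2) × 7.069 = 7.069 mol
V(CO2) = nRT/P = 7.069 × 8.314 × 570.15 / 39.2 = 854.8 L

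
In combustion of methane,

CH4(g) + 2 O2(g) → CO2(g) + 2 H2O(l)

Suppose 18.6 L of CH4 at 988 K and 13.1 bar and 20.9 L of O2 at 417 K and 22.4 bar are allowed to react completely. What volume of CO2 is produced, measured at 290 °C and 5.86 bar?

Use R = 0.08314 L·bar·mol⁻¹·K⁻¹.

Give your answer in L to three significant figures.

n(CH4) = PV/RT = (13.1 × 18.6) / (0.08314 × 988) = 2.966 mol
n(O2) = PV/RT = (22.4 × 20.9) / (0.08314 × 417) = 13.50 mol
For 2.966 mol CH4, stoichiometry requires (2/1) × 2.966 = 5.932 mol O2; 13.50 mol is available, so CH4 is limiting.
n(CO2) = (1/1) × 2.966 = 2.966 mol
V(CO2) = nRT/P = 2.966 × 0.08314 × 563.15 / 5.86 = 23.70 L

23.7 L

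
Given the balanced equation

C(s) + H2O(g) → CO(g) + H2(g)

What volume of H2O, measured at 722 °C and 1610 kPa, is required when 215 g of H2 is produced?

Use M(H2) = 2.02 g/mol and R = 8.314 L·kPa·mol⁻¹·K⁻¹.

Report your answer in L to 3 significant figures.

n(H2) = 215.0 / 2.02 = 106.4 mol
n(H2O) = (1/1) × 106.4 = 106.4 mol
V = nRT/P = 106.4 × 8.314 × 995.15 / 1610 = 546.8 L

547 L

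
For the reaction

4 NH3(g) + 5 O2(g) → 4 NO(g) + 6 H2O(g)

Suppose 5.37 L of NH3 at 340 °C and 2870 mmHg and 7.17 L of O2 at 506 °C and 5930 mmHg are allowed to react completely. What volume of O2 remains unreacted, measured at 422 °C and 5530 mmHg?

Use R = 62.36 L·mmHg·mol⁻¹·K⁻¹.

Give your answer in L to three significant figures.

n(NH3) = PV/RT = (2870 × 5.37) / (62.36 × 613.15) = 0.4031 mol
n(O2) = PV/RT = (5930 × 7.17) / (62.36 × 779.15) = 0.8751 mol
For 0.4031 mol NH3, stoichiometry requires (5/4) × 0.4031 = 0.5039 mol O2; 0.8751 mol is available, so NH3 is limiting.
n(O2) consumed = (5/4) × 0.4031 = 0.5039 mol; remaining = 0.8751 − 0.5039 = 0.3712 mol
V(O2) = nRT/P = 0.3712 × 62.36 × 695.15 / 5530 = 2.910 L

2.91 L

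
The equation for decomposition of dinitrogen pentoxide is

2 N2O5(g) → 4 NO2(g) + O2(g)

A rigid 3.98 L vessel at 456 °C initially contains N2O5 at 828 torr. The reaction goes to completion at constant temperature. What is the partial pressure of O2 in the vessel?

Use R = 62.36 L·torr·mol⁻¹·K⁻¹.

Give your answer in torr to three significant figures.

n(N2O5)₀ = PV/RT = (828 × 3.98) / (62.36 × 729.15) = 0.07248 mol
n(O2) = (1/2) × 0.07248 = 0.03624 mol
P(O2) = nRT/V = 0.03624 × 62.36 × 729.15 / 3.98 = 414.0 torr

414 torr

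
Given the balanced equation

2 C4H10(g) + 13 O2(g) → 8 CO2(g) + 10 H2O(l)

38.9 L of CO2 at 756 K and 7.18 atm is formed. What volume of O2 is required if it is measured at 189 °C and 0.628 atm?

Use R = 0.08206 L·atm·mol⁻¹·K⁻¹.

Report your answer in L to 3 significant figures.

n(CO2) = PV/RT = (7.18 × 38.9) / (0.08206 × 756) = 4.502 mol
n(O2) = (13/8) × 4.502 = 7.316 mol
V = nRT/P = 7.316 × 0.08206 × 462.15 / 0.628 = 441.8 L

442 L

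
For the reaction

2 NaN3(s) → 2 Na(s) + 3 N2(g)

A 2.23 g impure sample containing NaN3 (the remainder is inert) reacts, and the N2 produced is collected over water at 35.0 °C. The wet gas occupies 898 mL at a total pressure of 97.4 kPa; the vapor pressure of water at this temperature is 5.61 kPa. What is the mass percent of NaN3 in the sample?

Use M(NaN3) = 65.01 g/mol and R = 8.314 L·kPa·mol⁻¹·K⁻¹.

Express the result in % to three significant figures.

62.5 %

P(N2) = 97.4 − 5.61 = 91.79 kPa
n(N2) = PV/RT = (91.79 × 0.8980) / (8.314 × 308.15) = 0.03217 mol
n(NaN3) = (2/3) × 0.03217 = 0.02145 mol
m(NaN3) = 0.02145 × 65.01 = 1.394 g
%NaN3 = 1.394 / 2.23 × 100 = 62.51%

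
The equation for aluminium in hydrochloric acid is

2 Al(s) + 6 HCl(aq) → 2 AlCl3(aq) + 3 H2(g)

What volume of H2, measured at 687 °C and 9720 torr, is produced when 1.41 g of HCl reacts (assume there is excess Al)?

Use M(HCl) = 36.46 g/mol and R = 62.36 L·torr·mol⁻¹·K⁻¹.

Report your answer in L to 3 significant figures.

n(HCl) = 1.410 / 36.46 = 0.03867 mol
n(H2) = (3/6) × 0.03867 = 0.01934 mol
V = nRT/P = 0.01934 × 62.36 × 960.15 / 9720 = 0.1191 L

0.119 L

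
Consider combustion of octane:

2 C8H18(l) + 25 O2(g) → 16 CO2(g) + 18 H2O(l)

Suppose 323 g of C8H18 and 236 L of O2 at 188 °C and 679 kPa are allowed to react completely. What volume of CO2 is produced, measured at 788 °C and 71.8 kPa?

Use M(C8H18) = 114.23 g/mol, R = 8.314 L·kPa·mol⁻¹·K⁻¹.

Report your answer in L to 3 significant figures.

2780 L

n(C8H18) = 323 / 114.23 = 2.828 mol
n(O2) = PV/RT = (679 × 236) / (8.314 × 461.15) = 41.80 mol
For 2.828 mol C8H18, stoichiometry requires (25/2) × 2.828 = 35.35 mol O2; 41.80 mol is available, so C8H18 is limiting.
n(CO2) = (16/2) × 2.828 = 22.62 mol
V(CO2) = nRT/P = 22.62 × 8.314 × 1061.15 / 71.8 = 2779 L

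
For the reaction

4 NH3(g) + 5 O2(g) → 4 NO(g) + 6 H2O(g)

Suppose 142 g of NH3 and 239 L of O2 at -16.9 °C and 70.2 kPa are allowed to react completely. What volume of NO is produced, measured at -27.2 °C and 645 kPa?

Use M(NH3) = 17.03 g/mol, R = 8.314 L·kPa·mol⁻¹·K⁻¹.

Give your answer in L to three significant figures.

n(NH3) = 142 / 17.03 = 8.338 mol
n(O2) = PV/RT = (70.2 × 239) / (8.314 × 256.25) = 7.875 mol
For 8.338 mol NH3, stoichiometry requires (5/4) × 8.338 = 10.42 mol O2; 7.875 mol is available, so O2 is limiting.
n(NO) = (4/5) × 7.875 = 6.300 mol
V(NO) = nRT/P = 6.300 × 8.314 × 245.95 / 645 = 19.97 L

20.0 L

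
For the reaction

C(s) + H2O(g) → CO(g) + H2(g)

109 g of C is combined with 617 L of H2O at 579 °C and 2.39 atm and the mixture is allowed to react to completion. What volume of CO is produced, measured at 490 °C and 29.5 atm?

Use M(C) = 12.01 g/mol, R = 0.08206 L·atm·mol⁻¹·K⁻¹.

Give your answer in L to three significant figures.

19.3 L

n(C) = 109 / 12.01 = 9.076 mol
n(H2O) = PV/RT = (2.39 × 617) / (0.08206 × 852.15) = 21.09 mol
For 9.076 mol C, stoichiometry requires (1/1) × 9.076 = 9.076 mol H2O; 21.09 mol is available, so C is limiting.
n(CO) = (1/1) × 9.076 = 9.076 mol
V(CO) = nRT/P = 9.076 × 0.08206 × 763.15 / 29.5 = 19.27 L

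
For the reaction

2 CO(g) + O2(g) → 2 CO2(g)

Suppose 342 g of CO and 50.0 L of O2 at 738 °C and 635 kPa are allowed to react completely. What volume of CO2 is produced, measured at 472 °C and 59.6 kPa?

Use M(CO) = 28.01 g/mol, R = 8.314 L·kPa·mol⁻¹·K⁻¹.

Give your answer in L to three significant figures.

785 L

n(CO) = 342 / 28.01 = 12.21 mol
n(O2) = PV/RT = (635 × 50.0) / (8.314 × 1011.15) = 3.777 mol
For 12.21 mol CO, stoichiometry requires (1/2) × 12.21 = 6.105 mol O2; 3.777 mol is available, so O2 is limiting.
n(CO2) = (2/1) × 3.777 = 7.554 mol
V(CO2) = nRT/P = 7.554 × 8.314 × 745.15 / 59.6 = 785.2 L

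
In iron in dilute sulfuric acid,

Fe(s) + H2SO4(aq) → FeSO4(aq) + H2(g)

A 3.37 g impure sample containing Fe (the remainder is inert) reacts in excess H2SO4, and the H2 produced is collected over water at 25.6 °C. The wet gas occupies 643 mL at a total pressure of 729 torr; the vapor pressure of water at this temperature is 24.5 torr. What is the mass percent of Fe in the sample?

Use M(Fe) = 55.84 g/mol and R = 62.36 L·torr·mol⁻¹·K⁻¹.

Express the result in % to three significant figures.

P(H2) = 729 − 24.5 = 704.5 torr
n(H2) = PV/RT = (704.5 × 0.6430) / (62.36 × 298.75) = 0.02432 mol
n(Fe) = (1/1) × 0.02432 = 0.02432 mol
m(Fe) = 0.02432 × 55.84 = 1.358 g
%Fe = 1.358 / 3.37 × 100 = 40.30%

40.3 %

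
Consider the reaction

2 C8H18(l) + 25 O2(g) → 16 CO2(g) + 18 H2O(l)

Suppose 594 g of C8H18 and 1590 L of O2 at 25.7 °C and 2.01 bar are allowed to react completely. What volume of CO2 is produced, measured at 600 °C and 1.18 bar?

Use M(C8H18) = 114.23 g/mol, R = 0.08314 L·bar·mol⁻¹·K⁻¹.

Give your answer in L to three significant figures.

2560 L

n(C8H18) = 594 / 114.23 = 5.200 mol
n(O2) = PV/RT = (2.01 × 1590) / (0.08314 × 298.85) = 128.6 mol
For 5.200 mol C8H18, stoichiometry requires (25/2) × 5.200 = 65.00 mol O2; 128.6 mol is available, so C8H18 is limiting.
n(CO2) = (16/2) × 5.200 = 41.60 mol
V(CO2) = nRT/P = 41.60 × 0.08314 × 873.15 / 1.18 = 2559 L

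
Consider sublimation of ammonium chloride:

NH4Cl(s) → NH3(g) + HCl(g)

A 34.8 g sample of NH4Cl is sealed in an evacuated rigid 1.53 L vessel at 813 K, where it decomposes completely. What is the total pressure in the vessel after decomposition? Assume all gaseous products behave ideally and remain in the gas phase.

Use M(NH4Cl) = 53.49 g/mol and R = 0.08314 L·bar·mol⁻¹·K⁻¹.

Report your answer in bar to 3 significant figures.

57.5 bar

n(NH4Cl) = 34.8 / 53.49 = 0.6506 mol
n(gas produced) = (2/1) × 0.6506 = 1.301 mol
P = nRT/V = 1.301 × 0.08314 × 813 / 1.53 = 57.48 bar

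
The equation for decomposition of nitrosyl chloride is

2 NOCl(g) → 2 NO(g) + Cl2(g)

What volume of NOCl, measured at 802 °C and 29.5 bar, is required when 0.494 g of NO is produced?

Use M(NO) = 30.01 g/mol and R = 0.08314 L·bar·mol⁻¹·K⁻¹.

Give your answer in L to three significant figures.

0.0499 L

n(NO) = 0.4940 / 30.01 = 0.01646 mol
n(NOCl) = (2/2) × 0.01646 = 0.01646 mol
V = nRT/P = 0.01646 × 0.08314 × 1075.15 / 29.5 = 0.04988 L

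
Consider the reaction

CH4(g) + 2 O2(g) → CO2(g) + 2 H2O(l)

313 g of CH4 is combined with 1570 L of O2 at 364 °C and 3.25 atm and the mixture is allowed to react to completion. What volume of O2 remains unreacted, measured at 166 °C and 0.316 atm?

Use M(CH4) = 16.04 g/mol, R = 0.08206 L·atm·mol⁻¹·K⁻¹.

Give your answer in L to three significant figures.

6680 L

n(CH4) = 313 / 16.04 = 19.51 mol
n(O2) = PV/RT = (3.25 × 1570) / (0.08206 × 637.15) = 97.59 mol
For 19.51 mol CH4, stoichiometry requires (2/1) × 19.51 = 39.02 mol O2; 97.59 mol is available, so CH4 is limiting.
n(O2) consumed = (2/1) × 19.51 = 39.02 mol; remaining = 97.59 − 39.02 = 58.57 mol
V(O2) = nRT/P = 58.57 × 0.08206 × 439.15 / 0.316 = 6679 L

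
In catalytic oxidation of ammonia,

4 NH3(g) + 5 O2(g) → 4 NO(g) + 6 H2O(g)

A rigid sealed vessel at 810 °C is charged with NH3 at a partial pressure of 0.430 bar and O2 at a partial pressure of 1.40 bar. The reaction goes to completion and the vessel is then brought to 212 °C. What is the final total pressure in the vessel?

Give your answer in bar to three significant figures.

0.868 bar

At constant V, partial pressures at 810 °C are proportional to moles, so apply stoichiometry directly to pressures.
P(O2) required for 0.430 bar of NH3 = (5/4) × 0.430 = 0.5375 bar; available 1.40 bar, so NH3 is limiting.
P(O2) remaining = 1.40 − (5/4) × 0.430 = 0.8625 bar
P(gaseous products) = (4+6)/4 × 0.430 = 1.075 bar
P_total at 810 °C = 0.8625 + 1.075 = 1.938 bar
Scaling to 212 °C: P = 1.938 × 485.15/1083.15 = 0.8680 bar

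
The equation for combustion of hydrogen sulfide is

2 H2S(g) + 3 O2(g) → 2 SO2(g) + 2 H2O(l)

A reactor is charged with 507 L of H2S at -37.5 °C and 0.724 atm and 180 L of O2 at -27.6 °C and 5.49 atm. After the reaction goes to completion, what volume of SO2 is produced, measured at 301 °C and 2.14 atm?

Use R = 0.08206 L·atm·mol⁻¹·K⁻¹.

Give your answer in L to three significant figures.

n(H2S) = PV/RT = (0.724 × 507) / (0.08206 × 235.65) = 18.98 mol
n(O2) = PV/RT = (5.49 × 180) / (0.08206 × 245.55) = 49.04 mol
For 18.98 mol H2S, stoichiometry requires (3/2) × 18.98 = 28.47 mol O2; 49.04 mol is available, so H2S is limiting.
n(SO2) = (2/2) × 18.98 = 18.98 mol
V(SO2) = nRT/P = 18.98 × 0.08206 × 574.15 / 2.14 = 417.9 L

418 L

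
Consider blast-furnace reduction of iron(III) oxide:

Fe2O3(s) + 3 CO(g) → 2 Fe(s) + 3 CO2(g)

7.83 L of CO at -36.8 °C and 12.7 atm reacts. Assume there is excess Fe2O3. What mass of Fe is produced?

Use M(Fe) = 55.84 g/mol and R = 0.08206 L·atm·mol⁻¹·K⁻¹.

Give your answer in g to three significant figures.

n(CO) = PV/RT = (12.7 × 7.83) / (0.08206 × 236.35) = 5.127 mol
n(Fe) = (2/3) × 5.127 = 3.418 mol
m(Fe) = 3.418 × 55.84 = 190.9 g

191 g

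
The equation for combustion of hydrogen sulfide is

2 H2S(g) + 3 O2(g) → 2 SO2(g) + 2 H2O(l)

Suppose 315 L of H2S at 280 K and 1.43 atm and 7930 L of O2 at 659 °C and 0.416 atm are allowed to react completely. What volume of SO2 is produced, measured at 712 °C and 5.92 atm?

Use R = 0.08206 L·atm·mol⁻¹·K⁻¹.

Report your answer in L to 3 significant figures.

n(H2S) = PV/RT = (1.43 × 315) / (0.08206 × 280) = 19.60 mol
n(O2) = PV/RT = (0.416 × 7930) / (0.08206 × 932.15) = 43.13 mol
For 19.60 mol H2S, stoichiometry requires (3/2) × 19.60 = 29.40 mol O2; 43.13 mol is available, so H2S is limiting.
n(SO2) = (2/2) × 19.60 = 19.60 mol
V(SO2) = nRT/P = 19.60 × 0.08206 × 985.15 / 5.92 = 267.7 L

268 L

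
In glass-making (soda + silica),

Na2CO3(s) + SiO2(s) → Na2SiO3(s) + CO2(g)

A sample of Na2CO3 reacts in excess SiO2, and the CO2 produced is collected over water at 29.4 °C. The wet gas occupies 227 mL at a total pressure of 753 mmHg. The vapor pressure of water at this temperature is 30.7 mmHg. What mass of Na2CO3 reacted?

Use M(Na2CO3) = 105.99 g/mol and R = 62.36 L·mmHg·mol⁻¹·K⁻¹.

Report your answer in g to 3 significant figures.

0.921 g

P(CO2) = 753 − 30.7 = 722.3 mmHg
n(CO2) = PV/RT = (722.3 × 0.2270) / (62.36 × 302.55) = 0.008690 mol
n(Na2CO3) = (1/1) × 0.008690 = 0.008690 mol
m(Na2CO3) = 0.008690 × 105.99 = 0.9211 g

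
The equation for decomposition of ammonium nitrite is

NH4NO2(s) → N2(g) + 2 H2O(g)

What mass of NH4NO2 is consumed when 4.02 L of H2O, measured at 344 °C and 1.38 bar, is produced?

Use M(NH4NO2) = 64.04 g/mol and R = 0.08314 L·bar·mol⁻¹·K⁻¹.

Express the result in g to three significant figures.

n(H2O) = PV/RT = (1.38 × 4.02) / (0.08314 × 617.15) = 0.1081 mol
n(NH4NO2) = (1/2) × 0.1081 = 0.05405 mol
m(NH4NO2) = 0.05405 × 64.04 = 3.461 g

3.46 g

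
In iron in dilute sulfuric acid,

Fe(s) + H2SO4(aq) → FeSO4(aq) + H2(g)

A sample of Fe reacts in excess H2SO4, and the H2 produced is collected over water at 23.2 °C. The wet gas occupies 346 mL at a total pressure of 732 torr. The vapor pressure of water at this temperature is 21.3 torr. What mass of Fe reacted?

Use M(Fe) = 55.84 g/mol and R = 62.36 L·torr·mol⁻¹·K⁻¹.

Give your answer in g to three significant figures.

0.743 g

P(H2) = 732 − 21.3 = 710.7 torr
n(H2) = PV/RT = (710.7 × 0.3460) / (62.36 × 296.35) = 0.01331 mol
n(Fe) = (1/1) × 0.01331 = 0.01331 mol
m(Fe) = 0.01331 × 55.84 = 0.7432 g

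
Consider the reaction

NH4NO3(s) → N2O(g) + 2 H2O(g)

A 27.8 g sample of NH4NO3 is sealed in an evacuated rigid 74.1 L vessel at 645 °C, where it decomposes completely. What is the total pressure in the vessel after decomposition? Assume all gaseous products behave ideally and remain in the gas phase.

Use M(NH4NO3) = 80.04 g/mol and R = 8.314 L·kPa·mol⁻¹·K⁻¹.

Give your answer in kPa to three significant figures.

n(NH4NO3) = 27.8 / 80.04 = 0.3473 mol
n(gas produced) = (3/1) × 0.3473 = 1.042 mol
P = nRT/V = 1.042 × 8.314 × 918.15 / 74.1 = 107.3 kPa

107 kPa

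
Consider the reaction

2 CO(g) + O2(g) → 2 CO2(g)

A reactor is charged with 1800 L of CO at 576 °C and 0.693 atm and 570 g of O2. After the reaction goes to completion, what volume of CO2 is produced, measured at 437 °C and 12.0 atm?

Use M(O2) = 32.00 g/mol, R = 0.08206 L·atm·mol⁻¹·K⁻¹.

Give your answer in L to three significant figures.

n(CO) = PV/RT = (0.693 × 1800) / (0.08206 × 849.15) = 17.90 mol
n(O2) = 570 / 32.00 = 17.81 mol
For 17.90 mol CO, stoichiometry requires (1/2) × 17.90 = 8.950 mol O2; 17.81 mol is available, so CO is limiting.
n(CO2) = (2/2) × 17.90 = 17.90 mol
V(CO2) = nRT/P = 17.90 × 0.08206 × 710.15 / 12.0 = 86.93 L

86.9 L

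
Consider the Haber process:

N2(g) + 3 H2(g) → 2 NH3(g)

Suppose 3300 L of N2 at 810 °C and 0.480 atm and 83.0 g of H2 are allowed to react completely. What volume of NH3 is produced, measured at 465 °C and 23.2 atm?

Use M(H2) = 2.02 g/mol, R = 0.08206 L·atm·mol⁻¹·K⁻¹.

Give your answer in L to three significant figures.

71.5 L

n(N2) = PV/RT = (0.480 × 3300) / (0.08206 × 1083.15) = 17.82 mol
n(H2) = 83.0 / 2.02 = 41.09 mol
For 17.82 mol N2, stoichiometry requires (3/1) × 17.82 = 53.46 mol H2; 41.09 mol is available, so H2 is limiting.
n(NH3) = (2/3) × 41.09 = 27.39 mol
V(NH3) = nRT/P = 27.39 × 0.08206 × 738.15 / 23.2 = 71.51 L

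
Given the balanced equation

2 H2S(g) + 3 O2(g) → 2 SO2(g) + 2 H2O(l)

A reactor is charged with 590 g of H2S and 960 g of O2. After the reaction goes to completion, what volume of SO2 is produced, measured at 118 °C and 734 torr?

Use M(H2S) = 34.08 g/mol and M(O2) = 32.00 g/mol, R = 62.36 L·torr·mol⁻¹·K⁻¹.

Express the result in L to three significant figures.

n(H2S) = 590 / 34.08 = 17.31 mol
n(O2) = 960 / 32.00 = 30.00 mol
For 17.31 mol H2S, stoichiometry requires (3/2) × 17.31 = 25.96 mol O2; 30.00 mol is available, so H2S is limiting.
n(SO2) = (2/2) × 17.31 = 17.31 mol
V(SO2) = nRT/P = 17.31 × 62.36 × 391.15 / 734 = 575.2 L

575 L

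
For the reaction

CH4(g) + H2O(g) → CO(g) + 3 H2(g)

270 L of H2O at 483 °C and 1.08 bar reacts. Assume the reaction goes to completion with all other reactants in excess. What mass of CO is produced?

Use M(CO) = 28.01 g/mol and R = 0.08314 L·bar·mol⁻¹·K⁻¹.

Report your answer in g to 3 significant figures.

n(H2O) = PV/RT = (1.08 × 270) / (0.08314 × 756.15) = 4.638 mol
n(CO) = (1/1) × 4.638 = 4.638 mol
m(CO) = 4.638 × 28.01 = 129.9 g

130 g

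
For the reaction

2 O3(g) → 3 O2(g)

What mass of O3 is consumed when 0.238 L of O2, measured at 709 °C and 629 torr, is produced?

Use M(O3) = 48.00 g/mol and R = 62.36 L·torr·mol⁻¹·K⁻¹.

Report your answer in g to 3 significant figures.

0.0782 g

n(O2) = PV/RT = (629 × 0.238) / (62.36 × 982.15) = 0.002444 mol
n(O3) = (2/3) × 0.002444 = 0.001629 mol
m(O3) = 0.001629 × 48.00 = 0.07819 g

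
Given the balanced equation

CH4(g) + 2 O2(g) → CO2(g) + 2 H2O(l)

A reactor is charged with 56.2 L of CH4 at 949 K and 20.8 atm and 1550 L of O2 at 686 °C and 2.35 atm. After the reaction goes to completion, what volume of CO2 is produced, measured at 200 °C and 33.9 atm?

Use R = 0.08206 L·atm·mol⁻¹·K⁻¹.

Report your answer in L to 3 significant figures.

17.2 L

n(CH4) = PV/RT = (20.8 × 56.2) / (0.08206 × 949) = 15.01 mol
n(O2) = PV/RT = (2.35 × 1550) / (0.08206 × 959.15) = 46.28 mol
For 15.01 mol CH4, stoichiometry requires (2/1) × 15.01 = 30.02 mol O2; 46.28 mol is available, so CH4 is limiting.
n(CO2) = (1/1) × 15.01 = 15.01 mol
V(CO2) = nRT/P = 15.01 × 0.08206 × 473.15 / 33.9 = 17.19 L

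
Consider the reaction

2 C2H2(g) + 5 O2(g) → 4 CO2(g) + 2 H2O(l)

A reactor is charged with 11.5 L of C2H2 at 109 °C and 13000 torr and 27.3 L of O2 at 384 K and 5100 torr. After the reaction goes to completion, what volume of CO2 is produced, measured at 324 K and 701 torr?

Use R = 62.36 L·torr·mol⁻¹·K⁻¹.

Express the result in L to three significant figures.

134 L

n(C2H2) = PV/RT = (13000 × 11.5) / (62.36 × 382.15) = 6.273 mol
n(O2) = PV/RT = (5100 × 27.3) / (62.36 × 384) = 5.814 mol
For 6.273 mol C2H2, stoichiometry requires (5/2) × 6.273 = 15.68 mol O2; 5.814 mol is available, so O2 is limiting.
n(CO2) = (4/5) × 5.814 = 4.651 mol
V(CO2) = nRT/P = 4.651 × 62.36 × 324 / 701 = 134.1 L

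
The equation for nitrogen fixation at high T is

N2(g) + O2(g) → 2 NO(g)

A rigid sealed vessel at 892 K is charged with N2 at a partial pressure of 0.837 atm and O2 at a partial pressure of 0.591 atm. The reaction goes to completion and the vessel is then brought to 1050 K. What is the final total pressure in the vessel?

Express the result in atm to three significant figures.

Because the vessel is rigid and T is held at 892 K, work the stoichiometry in partial pressures (P_i = n_iRT/V).
P(O2) required for 0.837 atm of N2 = (1/1) × 0.837 = 0.8370 atm; available 0.591 atm, so O2 is limiting.
P(N2) remaining = 0.837 − (1/1) × 0.591 = 0.2460 atm
P(gaseous products) = (2)/1 × 0.591 = 1.182 atm
P_total at 892 K = 0.2460 + 1.182 = 1.428 atm
Scaling to 1050 K: P = 1.428 × 1050/892 = 1.681 atm

1.68 atm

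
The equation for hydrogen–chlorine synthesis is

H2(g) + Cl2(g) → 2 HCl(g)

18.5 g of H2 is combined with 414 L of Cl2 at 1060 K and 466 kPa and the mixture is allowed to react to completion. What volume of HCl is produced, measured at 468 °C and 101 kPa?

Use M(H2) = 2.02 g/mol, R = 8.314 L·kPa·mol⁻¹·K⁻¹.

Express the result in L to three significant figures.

1120 L

n(H2) = 18.5 / 2.02 = 9.158 mol
n(Cl2) = PV/RT = (466 × 414) / (8.314 × 1060) = 21.89 mol
For 9.158 mol H2, stoichiometry requires (1/1) × 9.158 = 9.158 mol Cl2; 21.89 mol is available, so H2 is limiting.
n(HCl) = (2/1) × 9.158 = 18.32 mol
V(HCl) = nRT/P = 18.32 × 8.314 × 741.15 / 101 = 1118 L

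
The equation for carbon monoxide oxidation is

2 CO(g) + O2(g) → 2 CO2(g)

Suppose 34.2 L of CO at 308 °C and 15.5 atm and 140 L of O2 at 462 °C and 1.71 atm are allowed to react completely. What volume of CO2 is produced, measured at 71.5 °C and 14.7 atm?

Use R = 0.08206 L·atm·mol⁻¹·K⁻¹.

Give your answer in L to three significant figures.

15.3 L

n(CO) = PV/RT = (15.5 × 34.2) / (0.08206 × 581.15) = 11.12 mol
n(O2) = PV/RT = (1.71 × 140) / (0.08206 × 735.15) = 3.968 mol
For 11.12 mol CO, stoichiometry requires (1/2) × 11.12 = 5.560 mol O2; 3.968 mol is available, so O2 is limiting.
n(CO2) = (2/1) × 3.968 = 7.936 mol
V(CO2) = nRT/P = 7.936 × 0.08206 × 344.65 / 14.7 = 15.27 L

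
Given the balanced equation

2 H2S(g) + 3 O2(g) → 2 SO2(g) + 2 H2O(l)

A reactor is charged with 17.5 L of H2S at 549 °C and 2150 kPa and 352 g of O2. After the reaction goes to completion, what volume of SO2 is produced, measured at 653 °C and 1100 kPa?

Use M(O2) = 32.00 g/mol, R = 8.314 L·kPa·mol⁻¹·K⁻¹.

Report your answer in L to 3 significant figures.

n(H2S) = PV/RT = (2150 × 17.5) / (8.314 × 822.15) = 5.504 mol
n(O2) = 352 / 32.00 = 11.00 mol
For 5.504 mol H2S, stoichiometry requires (3/2) × 5.504 = 8.256 mol O2; 11.00 mol is available, so H2S is limiting.
n(SO2) = (2/2) × 5.504 = 5.504 mol
V(SO2) = nRT/P = 5.504 × 8.314 × 926.15 / 1100 = 38.53 L

38.5 L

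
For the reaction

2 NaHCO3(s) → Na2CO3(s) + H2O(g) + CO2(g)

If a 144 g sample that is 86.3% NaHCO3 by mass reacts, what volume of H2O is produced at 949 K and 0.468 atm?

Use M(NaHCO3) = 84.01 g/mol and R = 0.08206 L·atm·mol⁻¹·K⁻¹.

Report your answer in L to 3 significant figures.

123 L

mass of NaHCO3 = 144 × 86.3/100 = 124.3 g
n(NaHCO3) = 124.3 / 84.01 = 1.480 mol
n(H2O) = (1/2) × 1.480 = 0.7400 mol
V = nRT/P = 0.7400 × 0.08206 × 949 / 0.468 = 123.1 L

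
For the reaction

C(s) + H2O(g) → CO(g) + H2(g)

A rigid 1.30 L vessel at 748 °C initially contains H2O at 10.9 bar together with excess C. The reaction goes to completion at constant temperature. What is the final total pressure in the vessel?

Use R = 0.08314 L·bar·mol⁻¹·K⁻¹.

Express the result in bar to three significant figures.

Since T and V are fixed, P_final/P_initial = n_final/n_initial = 2/1.
P_final = (2/1) × 10.9 = 21.80 bar

21.8 bar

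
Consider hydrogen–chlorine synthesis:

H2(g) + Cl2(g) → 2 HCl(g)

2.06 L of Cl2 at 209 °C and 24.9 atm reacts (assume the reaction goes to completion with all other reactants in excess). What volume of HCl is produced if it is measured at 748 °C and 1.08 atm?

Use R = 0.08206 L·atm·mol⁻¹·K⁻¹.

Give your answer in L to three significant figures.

n(Cl2) = PV/RT = (24.9 × 2.06) / (0.08206 × 482.15) = 1.296 mol
n(HCl) = (2/1) × 1.296 = 2.592 mol
V = nRT/P = 2.592 × 0.08206 × 1021.15 / 1.08 = 201.1 L

201 L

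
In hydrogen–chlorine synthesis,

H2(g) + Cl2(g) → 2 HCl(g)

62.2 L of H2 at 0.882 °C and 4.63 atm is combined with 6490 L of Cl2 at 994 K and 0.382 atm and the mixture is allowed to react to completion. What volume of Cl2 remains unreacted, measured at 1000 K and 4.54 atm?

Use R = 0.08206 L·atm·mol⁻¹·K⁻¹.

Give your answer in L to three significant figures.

318 L

n(H2) = PV/RT = (4.63 × 62.2) / (0.08206 × 274.032) = 12.81 mol
n(Cl2) = PV/RT = (0.382 × 6490) / (0.08206 × 994) = 30.39 mol
For 12.81 mol H2, stoichiometry requires (1/1) × 12.81 = 12.81 mol Cl2; 30.39 mol is available, so H2 is limiting.
n(Cl2) consumed = (1/1) × 12.81 = 12.81 mol; remaining = 30.39 − 12.81 = 17.58 mol
V(Cl2) = nRT/P = 17.58 × 0.08206 × 1000 / 4.54 = 317.8 L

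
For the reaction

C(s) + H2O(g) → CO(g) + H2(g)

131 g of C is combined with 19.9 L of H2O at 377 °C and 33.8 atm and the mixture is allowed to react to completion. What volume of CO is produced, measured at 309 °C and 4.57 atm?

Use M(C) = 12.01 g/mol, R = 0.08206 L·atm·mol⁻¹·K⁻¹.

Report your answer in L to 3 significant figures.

114 L

n(C) = 131 / 12.01 = 10.91 mol
n(H2O) = PV/RT = (33.8 × 19.9) / (0.08206 × 650.15) = 12.61 mol
For 10.91 mol C, stoichiometry requires (1/1) × 10.91 = 10.91 mol H2O; 12.61 mol is available, so C is limiting.
n(CO) = (1/1) × 10.91 = 10.91 mol
V(CO) = nRT/P = 10.91 × 0.08206 × 582.15 / 4.57 = 114.0 L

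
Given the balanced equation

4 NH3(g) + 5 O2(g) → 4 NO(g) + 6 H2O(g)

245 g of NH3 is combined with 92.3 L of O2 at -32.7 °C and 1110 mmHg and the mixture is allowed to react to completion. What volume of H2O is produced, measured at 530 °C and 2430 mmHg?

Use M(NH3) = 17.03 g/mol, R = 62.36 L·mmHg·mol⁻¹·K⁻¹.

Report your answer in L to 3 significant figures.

169 L

n(NH3) = 245 / 17.03 = 14.39 mol
n(O2) = PV/RT = (1110 × 92.3) / (62.36 × 240.45) = 6.833 mol
For 14.39 mol NH3, stoichiometry requires (5/4) × 14.39 = 17.99 mol O2; 6.833 mol is available, so O2 is limiting.
n(H2O) = (6/5) × 6.833 = 8.200 mol
V(H2O) = nRT/P = 8.200 × 62.36 × 803.15 / 2430 = 169.0 L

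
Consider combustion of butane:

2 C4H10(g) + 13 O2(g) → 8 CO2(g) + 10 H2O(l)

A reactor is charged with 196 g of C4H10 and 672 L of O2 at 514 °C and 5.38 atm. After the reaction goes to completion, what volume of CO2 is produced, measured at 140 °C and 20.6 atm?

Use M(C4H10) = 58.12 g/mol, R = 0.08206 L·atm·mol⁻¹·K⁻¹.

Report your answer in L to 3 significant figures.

n(C4H10) = 196 / 58.12 = 3.372 mol
n(O2) = PV/RT = (5.38 × 672) / (0.08206 × 787.15) = 55.97 mol
For 3.372 mol C4H10, stoichiometry requires (13/2) × 3.372 = 21.92 mol O2; 55.97 mol is available, so C4H10 is limiting.
n(CO2) = (8/2) × 3.372 = 13.49 mol
V(CO2) = nRT/P = 13.49 × 0.08206 × 413.15 / 20.6 = 22.20 L

22.2 L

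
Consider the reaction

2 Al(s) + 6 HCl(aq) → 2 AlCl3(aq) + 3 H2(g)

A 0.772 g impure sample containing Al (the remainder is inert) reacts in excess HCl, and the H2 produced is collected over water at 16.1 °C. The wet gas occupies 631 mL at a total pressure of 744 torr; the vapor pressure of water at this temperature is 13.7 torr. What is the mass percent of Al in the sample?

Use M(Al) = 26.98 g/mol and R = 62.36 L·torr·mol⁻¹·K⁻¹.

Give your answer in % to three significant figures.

P(H2) = 744 − 13.7 = 730.3 torr
n(H2) = PV/RT = (730.3 × 0.6310) / (62.36 × 289.25) = 0.02555 mol
n(Al) = (2/3) × 0.02555 = 0.01703 mol
m(Al) = 0.01703 × 26.98 = 0.4595 g
%Al = 0.4595 / 0.772 × 100 = 59.52%

59.5 %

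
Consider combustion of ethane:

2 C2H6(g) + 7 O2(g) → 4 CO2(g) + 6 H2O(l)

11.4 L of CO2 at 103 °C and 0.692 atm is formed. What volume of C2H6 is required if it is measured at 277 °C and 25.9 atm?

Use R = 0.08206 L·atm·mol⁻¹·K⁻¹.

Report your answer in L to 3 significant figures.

n(CO2) = PV/RT = (0.692 × 11.4) / (0.08206 × 376.15) = 0.2556 mol
n(C2H6) = (2/4) × 0.2556 = 0.1278 mol
V = nRT/P = 0.1278 × 0.08206 × 550.15 / 25.9 = 0.2228 L

0.223 L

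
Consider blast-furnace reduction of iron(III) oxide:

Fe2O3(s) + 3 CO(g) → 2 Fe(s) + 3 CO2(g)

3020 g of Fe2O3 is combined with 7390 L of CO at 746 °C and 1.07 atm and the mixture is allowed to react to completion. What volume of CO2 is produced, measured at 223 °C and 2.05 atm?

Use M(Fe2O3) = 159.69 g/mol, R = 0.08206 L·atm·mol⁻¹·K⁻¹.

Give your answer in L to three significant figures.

1130 L

n(Fe2O3) = 3020 / 159.69 = 18.91 mol
n(CO) = PV/RT = (1.07 × 7390) / (0.08206 × 1019.15) = 94.55 mol
For 18.91 mol Fe2O3, stoichiometry requires (3/1) × 18.91 = 56.73 mol CO; 94.55 mol is available, so Fe2O3 is limiting.
n(CO2) = (3/1) × 18.91 = 56.73 mol
V(CO2) = nRT/P = 56.73 × 0.08206 × 496.15 / 2.05 = 1127 L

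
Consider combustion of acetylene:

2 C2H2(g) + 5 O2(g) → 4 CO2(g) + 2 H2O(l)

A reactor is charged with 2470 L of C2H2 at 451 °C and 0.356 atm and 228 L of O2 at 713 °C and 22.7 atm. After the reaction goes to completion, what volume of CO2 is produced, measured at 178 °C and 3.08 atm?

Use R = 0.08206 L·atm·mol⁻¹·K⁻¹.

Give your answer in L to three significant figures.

356 L

n(C2H2) = PV/RT = (0.356 × 2470) / (0.08206 × 724.15) = 14.80 mol
n(O2) = PV/RT = (22.7 × 228) / (0.08206 × 986.15) = 63.96 mol
For 14.80 mol C2H2, stoichiometry requires (5/2) × 14.80 = 37.00 mol O2; 63.96 mol is available, so C2H2 is limiting.
n(CO2) = (4/2) × 14.80 = 29.60 mol
V(CO2) = nRT/P = 29.60 × 0.08206 × 451.15 / 3.08 = 355.8 L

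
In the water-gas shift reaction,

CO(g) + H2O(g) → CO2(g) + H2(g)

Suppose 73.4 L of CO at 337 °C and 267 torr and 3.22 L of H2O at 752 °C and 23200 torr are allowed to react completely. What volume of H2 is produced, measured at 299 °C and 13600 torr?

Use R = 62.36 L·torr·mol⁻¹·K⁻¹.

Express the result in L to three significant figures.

1.35 L

n(CO) = PV/RT = (267 × 73.4) / (62.36 × 610.15) = 0.5151 mol
n(H2O) = PV/RT = (23200 × 3.22) / (62.36 × 1025.15) = 1.169 mol
For 0.5151 mol CO, stoichiometry requires (1/1) × 0.5151 = 0.5151 mol H2O; 1.169 mol is available, so CO is limiting.
n(H2) = (1/1) × 0.5151 = 0.5151 mol
V(H2) = nRT/P = 0.5151 × 62.36 × 572.15 / 13600 = 1.351 L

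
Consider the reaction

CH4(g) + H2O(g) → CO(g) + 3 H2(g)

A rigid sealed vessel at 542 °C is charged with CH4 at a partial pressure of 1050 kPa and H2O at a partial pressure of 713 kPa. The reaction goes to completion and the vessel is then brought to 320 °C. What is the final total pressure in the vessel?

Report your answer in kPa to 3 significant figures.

At constant V, partial pressures at 542 °C are proportional to moles, so apply stoichiometry directly to pressures.
P(H2O) required for 1050 kPa of CH4 = (1/1) × 1050 = 1050 kPa; available 713 kPa, so H2O is limiting.
P(CH4) remaining = 1050 − (1/1) × 713 = 337.0 kPa
P(gaseous products) = (1+3)/1 × 713 = 2852 kPa
P_total at 542 °C = 337.0 + 2852 = 3189 kPa
Scaling to 320 °C: P = 3189 × 593.15/815.15 = 2320 kPa

2320 kPa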